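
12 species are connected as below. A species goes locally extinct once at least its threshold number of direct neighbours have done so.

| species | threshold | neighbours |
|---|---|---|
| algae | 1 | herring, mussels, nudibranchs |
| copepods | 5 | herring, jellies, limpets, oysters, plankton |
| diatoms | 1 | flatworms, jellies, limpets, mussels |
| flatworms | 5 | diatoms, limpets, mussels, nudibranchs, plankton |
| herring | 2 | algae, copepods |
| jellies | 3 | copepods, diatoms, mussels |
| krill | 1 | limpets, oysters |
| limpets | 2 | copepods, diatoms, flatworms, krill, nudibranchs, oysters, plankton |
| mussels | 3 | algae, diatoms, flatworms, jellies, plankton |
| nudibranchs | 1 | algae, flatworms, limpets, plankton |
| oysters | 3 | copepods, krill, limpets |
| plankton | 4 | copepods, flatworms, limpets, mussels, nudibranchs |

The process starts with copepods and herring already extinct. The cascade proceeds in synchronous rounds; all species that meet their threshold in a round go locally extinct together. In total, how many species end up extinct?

Round 1 — copepods, herring go locally extinct (initial).
Round 2 — checking thresholds:
  algae: 1 of 3 neighbours ≥ 1, goes locally extinct.
  jellies: 1 of 3 neighbours < 3, below threshold.
  limpets: 1 of 7 neighbours < 2, below threshold.
  oysters: 1 of 3 neighbours < 3, below threshold.
  plankton: 1 of 5 neighbours < 4, below threshold.
Round 3 — checking thresholds:
  jellies: 1 of 3 neighbours < 3, below threshold.
  limpets: 1 of 7 neighbours < 2, below threshold.
  mussels: 1 of 5 neighbours < 3, below threshold.
  nudibranchs: 1 of 4 neighbours ≥ 1, goes locally extinct.
  oysters: 1 of 3 neighbours < 3, below threshold.
  plankton: 1 of 5 neighbours < 4, below threshold.
Round 4 — checking thresholds:
  flatworms: 1 of 5 neighbours < 5, below threshold.
  jellies: 1 of 3 neighbours < 3, below threshold.
  limpets: 2 of 7 neighbours ≥ 2, goes locally extinct.
  mussels: 1 of 5 neighbours < 3, below threshold.
  oysters: 1 of 3 neighbours < 3, below threshold.
  plankton: 2 of 5 neighbours < 4, below threshold.
Round 5 — checking thresholds:
  diatoms: 1 of 4 neighbours ≥ 1, goes locally extinct.
  flatworms: 2 of 5 neighbours < 5, below threshold.
  jellies: 1 of 3 neighbours < 3, below threshold.
  krill: 1 of 2 neighbours ≥ 1, goes locally extinct.
  mussels: 1 of 5 neighbours < 3, below threshold.
  oysters: 2 of 3 neighbours < 3, below threshold.
  plankton: 3 of 5 neighbours < 4, below threshold.
Round 6 — checking thresholds:
  flatworms: 3 of 5 neighbours < 5, below threshold.
  jellies: 2 of 3 neighbours < 3, below threshold.
  mussels: 2 of 5 neighbours < 3, below threshold.
  oysters: 3 of 3 neighbours ≥ 3, goes locally extinct.
  plankton: 3 of 5 neighbours < 4, below threshold.
Round 7 — no new extinctions; cascade stops.

8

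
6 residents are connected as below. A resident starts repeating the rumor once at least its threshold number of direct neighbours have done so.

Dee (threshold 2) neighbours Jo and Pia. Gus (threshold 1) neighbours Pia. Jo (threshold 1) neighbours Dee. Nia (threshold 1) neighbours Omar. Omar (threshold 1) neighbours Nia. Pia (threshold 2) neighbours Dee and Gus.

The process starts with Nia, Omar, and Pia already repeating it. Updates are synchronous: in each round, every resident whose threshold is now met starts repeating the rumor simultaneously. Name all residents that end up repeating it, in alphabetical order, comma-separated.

Round 1 — Nia, Omar, Pia start repeating the rumor (initial).
Round 2 — checking thresholds:
  Dee: 1 of 2 neighbours < 2, holds.
  Gus: 1 of 1 neighbours ≥ 1, starts repeating the rumor.
Round 3 — no new spreads; cascade stops.

Gus, Nia, Omar, Pia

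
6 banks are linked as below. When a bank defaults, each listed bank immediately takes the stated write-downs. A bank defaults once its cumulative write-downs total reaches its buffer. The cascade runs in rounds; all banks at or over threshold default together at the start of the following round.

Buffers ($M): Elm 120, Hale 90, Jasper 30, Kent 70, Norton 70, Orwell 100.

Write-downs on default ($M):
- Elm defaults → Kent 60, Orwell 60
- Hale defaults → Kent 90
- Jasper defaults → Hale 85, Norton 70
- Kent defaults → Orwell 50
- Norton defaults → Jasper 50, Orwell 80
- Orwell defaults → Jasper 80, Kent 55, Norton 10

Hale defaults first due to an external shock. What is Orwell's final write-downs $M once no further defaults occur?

50

Round 1 — Hale defaults (initial).
  Kent: +90 → 90 ≥ 70
Round 2 — Kent defaults.
  Orwell: +50 → 50 < 100
No further defaults.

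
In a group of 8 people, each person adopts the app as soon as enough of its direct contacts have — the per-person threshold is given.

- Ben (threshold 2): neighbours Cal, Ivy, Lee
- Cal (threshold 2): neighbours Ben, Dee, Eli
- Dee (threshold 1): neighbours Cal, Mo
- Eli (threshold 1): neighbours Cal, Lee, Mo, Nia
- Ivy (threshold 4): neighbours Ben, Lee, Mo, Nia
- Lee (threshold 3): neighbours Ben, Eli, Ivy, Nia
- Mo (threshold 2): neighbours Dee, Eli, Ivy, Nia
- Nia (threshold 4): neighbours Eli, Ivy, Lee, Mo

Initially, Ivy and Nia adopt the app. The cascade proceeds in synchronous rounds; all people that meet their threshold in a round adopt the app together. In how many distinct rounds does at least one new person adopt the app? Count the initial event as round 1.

Round 1 — Ivy, Nia adopt the app (initial).
Round 2 — checking thresholds:
  Ben: 1 of 3 neighbours < 2, below threshold.
  Eli: 1 of 4 neighbours ≥ 1, adopts the app.
  Lee: 2 of 4 neighbours < 3, below threshold.
  Mo: 2 of 4 neighbours ≥ 2, adopts the app.
Round 3 — checking thresholds:
  Ben: 1 of 3 neighbours < 2, below threshold.
  Cal: 1 of 3 neighbours < 2, below threshold.
  Dee: 1 of 2 neighbours ≥ 1, adopts the app.
  Lee: 3 of 4 neighbours ≥ 3, adopts the app.
Round 4 — checking thresholds:
  Ben: 2 of 3 neighbours ≥ 2, adopts the app.
  Cal: 2 of 3 neighbours ≥ 2, adopts the app.
Round 5 — no new adoptions; cascade stops.

4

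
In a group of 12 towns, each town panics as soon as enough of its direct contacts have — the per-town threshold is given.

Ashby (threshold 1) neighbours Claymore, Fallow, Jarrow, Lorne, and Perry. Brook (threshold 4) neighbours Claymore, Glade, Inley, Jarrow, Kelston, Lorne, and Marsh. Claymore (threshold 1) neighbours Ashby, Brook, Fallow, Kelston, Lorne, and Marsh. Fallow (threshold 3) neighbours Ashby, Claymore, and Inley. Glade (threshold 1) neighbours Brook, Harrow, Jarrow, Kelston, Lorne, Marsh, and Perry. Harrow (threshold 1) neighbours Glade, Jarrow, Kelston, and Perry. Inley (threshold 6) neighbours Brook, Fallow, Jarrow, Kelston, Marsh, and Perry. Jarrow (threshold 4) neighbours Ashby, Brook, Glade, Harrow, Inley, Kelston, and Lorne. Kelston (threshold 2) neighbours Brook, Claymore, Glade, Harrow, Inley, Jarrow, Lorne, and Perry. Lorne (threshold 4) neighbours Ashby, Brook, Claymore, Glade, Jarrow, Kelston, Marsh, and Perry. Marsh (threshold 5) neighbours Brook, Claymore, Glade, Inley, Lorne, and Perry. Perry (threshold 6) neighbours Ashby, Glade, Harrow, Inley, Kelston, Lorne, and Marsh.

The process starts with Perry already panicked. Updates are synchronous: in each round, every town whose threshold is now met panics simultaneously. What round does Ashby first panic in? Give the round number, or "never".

2

Round 1 — Perry panics (initial).
Round 2 — checking thresholds:
  Ashby: 1 of 5 neighbours ≥ 1, panics.
  Glade: 1 of 7 neighbours ≥ 1, panics.
  Harrow: 1 of 4 neighbours ≥ 1, panics.
  Inley: 1 of 6 neighbours < 6, holds.
  Kelston: 1 of 8 neighbours < 2, holds.
  Lorne: 1 of 8 neighbours < 4, holds.
  Marsh: 1 of 6 neighbours < 5, holds.
Round 3 — checking thresholds:
  Brook: 1 of 7 neighbours < 4, holds.
  Claymore: 1 of 6 neighbours ≥ 1, panics.
  Fallow: 1 of 3 neighbours < 3, holds.
  Inley: 1 of 6 neighbours < 6, holds.
  Jarrow: 3 of 7 neighbours < 4, holds.
  Kelston: 3 of 8 neighbours ≥ 2, panics.
  Lorne: 3 of 8 neighbours < 4, holds.
  Marsh: 2 of 6 neighbours < 5, holds.
Round 4 — checking thresholds:
  Brook: 3 of 7 neighbours < 4, holds.
  Fallow: 2 of 3 neighbours < 3, holds.
  Inley: 2 of 6 neighbours < 6, holds.
  Jarrow: 4 of 7 neighbours ≥ 4, panics.
  Lorne: 5 of 8 neighbours ≥ 4, panics.
  Marsh: 3 of 6 neighbours < 5, holds.
Round 5 — checking thresholds:
  Brook: 5 of 7 neighbours ≥ 4, panics.
  Fallow: 2 of 3 neighbours < 3, holds.
  Inley: 3 of 6 neighbours < 6, holds.
  Marsh: 4 of 6 neighbours < 5, holds.
Round 6 — checking thresholds:
  Fallow: 2 of 3 neighbours < 3, holds.
  Inley: 4 of 6 neighbours < 6, holds.
  Marsh: 5 of 6 neighbours ≥ 5, panics.
Round 7 — no new panics; cascade stops.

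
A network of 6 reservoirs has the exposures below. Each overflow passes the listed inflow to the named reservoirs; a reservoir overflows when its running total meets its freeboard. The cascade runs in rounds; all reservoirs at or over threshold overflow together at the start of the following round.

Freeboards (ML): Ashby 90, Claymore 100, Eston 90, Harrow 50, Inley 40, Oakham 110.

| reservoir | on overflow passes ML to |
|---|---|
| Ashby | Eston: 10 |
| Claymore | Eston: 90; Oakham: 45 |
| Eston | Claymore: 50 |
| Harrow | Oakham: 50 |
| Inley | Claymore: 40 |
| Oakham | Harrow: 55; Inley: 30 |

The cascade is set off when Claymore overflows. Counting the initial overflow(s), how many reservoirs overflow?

2

Round 1 — Claymore overflows (initial).
  Eston: +90 → 90 ≥ 90
  Oakham: +45 → 45 < 110
Round 2 — Eston overflows.
No further overflows.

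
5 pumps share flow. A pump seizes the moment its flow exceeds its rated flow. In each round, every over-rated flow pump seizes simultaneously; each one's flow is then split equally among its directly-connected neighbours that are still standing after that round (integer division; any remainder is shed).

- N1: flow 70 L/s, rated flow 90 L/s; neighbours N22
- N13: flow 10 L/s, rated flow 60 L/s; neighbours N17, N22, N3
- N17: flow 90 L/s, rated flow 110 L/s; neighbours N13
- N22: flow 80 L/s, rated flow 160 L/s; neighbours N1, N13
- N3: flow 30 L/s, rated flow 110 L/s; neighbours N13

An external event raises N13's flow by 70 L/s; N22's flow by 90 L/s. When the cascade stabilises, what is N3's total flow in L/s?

Round 1 — N13 at 80 > 60; N22 at 170 > 160. N13, N22 seize.
  N13 sheds 80 L/s to N17, N3: 40 each.
    N17: 90+40 = 130 > 110
    N3: 30+40 = 70 ≤ 110
  N22 sheds 170 L/s to N1: 170 each.
    N1: 70+170 = 240 > 90
Round 2 — N1, N17 seize.
  N1 sheds 240 L/s: no online neighbours, lost.
  N17 sheds 130 L/s: no online neighbours, lost.
No further seizures.

70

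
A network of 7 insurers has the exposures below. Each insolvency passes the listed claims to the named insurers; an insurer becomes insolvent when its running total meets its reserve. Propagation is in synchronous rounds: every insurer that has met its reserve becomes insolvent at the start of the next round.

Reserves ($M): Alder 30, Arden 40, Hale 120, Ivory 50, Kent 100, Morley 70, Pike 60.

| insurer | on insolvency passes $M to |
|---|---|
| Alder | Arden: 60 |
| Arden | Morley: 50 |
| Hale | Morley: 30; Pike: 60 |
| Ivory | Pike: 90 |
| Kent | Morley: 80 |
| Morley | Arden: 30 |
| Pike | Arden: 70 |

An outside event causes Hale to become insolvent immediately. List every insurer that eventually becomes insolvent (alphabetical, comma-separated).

Round 1 — Hale becomes insolvent (initial).
  Morley: +30 → 30 < 70
  Pike: +60 → 60 ≥ 60
Round 2 — Pike becomes insolvent.
  Arden: +70 → 70 ≥ 40
Round 3 — Arden becomes insolvent.
  Morley: +50 → 80 ≥ 70
Round 4 — Morley becomes insolvent.
No further insolvencies.

Arden, Hale, Morley, Pike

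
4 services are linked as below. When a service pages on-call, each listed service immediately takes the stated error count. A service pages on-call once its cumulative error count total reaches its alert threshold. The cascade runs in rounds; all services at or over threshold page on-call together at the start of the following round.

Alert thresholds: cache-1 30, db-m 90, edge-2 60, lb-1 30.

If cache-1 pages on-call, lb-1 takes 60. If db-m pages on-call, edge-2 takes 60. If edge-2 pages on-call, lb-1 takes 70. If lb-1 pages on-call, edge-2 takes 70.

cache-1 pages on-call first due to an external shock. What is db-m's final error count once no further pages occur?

Round 1 — cache-1 pages on-call (initial).
  lb-1: +60 → 60 ≥ 30
Round 2 — lb-1 pages on-call.
  edge-2: +70 → 70 ≥ 60
Round 3 — edge-2 pages on-call.
No further pages.

0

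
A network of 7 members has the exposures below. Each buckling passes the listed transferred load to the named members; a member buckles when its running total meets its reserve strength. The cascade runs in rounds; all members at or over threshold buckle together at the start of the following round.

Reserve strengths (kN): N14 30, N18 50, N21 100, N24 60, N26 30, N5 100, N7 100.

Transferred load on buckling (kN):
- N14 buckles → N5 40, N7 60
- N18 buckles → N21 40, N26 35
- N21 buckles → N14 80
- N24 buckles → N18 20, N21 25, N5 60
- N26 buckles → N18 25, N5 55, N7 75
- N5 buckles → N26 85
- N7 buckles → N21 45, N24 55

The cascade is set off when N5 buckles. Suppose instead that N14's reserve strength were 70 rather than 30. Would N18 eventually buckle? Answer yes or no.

With N14's reserve strength at 70:
Round 1 — N5 buckles (initial).
  N26: +85 → 85 ≥ 30
Round 2 — N26 buckles.
  N18: +25 → 25 < 50
  N7: +75 → 75 < 100
No further bucklings.

no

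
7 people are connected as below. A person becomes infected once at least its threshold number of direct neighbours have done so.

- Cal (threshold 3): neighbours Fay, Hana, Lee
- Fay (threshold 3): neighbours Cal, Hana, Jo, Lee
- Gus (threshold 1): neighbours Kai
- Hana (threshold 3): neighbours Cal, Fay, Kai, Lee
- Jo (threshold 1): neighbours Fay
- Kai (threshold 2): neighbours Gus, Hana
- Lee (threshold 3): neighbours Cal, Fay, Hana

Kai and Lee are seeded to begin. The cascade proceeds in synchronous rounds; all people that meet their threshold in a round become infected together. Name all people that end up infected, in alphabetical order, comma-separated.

Round 1 — Kai, Lee become infected (initial).
Round 2 — checking thresholds:
  Cal: 1 of 3 neighbours < 3, not yet.
  Fay: 1 of 4 neighbours < 3, not yet.
  Gus: 1 of 1 neighbours ≥ 1, becomes infected.
  Hana: 2 of 4 neighbours < 3, not yet.
Round 3 — no new infections; cascade stops.

Gus, Kai, Lee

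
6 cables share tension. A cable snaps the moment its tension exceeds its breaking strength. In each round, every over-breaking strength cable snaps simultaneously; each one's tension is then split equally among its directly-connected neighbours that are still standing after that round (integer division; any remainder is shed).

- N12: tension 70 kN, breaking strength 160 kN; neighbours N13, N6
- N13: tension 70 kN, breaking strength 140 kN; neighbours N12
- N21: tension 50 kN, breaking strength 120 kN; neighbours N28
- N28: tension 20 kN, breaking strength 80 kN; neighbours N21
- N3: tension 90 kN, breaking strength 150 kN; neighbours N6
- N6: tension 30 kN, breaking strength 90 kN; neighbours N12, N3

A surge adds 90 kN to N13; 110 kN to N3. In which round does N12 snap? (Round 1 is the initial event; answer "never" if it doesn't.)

Round 1 — N13 at 160 > 140; N3 at 200 > 150. N13, N3 snap.
  N13 sheds 160 kN to N12: 160 each.
    N12: 70+160 = 230 > 160
  N3 sheds 200 kN to N6: 200 each.
    N6: 30+200 = 230 > 90
Round 2 — N12, N6 snap.
  N12 sheds 230 kN: no online neighbours, lost.
  N6 sheds 230 kN: no online neighbours, lost.
No further breaks.

2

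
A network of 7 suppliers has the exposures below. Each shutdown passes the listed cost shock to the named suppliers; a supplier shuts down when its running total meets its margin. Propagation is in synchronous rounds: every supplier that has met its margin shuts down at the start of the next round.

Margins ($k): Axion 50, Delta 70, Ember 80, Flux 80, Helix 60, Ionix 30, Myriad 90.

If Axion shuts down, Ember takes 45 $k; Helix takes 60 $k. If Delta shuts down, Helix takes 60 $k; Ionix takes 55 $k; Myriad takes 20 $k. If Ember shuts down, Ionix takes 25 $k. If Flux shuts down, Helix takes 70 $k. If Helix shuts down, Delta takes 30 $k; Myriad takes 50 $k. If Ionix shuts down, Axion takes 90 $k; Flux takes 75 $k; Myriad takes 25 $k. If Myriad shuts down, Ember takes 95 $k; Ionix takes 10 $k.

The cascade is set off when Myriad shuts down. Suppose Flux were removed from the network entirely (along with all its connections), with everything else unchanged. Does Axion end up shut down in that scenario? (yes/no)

With Flux removed:
Round 1 — Myriad shuts down (initial).
  Ember: +95 → 95 ≥ 80
  Ionix: +10 → 10 < 30
Round 2 — Ember shuts down.
  Ionix: +25 → 35 ≥ 30
Round 3 — Ionix shuts down.
  Axion: +90 → 90 ≥ 50
Round 4 — Axion shuts down.
  Helix: +60 → 60 ≥ 60
Round 5 — Helix shuts down.
  Delta: +30 → 30 < 70
No further shutdowns.

yes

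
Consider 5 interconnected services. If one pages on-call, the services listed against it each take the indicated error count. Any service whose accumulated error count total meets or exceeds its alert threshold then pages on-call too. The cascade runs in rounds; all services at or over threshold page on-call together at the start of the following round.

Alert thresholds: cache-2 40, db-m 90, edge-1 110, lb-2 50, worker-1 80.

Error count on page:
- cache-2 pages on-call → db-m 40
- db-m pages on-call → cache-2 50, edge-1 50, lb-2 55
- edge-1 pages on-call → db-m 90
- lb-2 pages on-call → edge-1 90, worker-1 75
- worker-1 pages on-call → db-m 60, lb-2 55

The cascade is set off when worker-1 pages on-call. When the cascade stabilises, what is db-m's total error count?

Round 1 — worker-1 pages on-call (initial).
  db-m: +60 → 60 < 90
  lb-2: +55 → 55 ≥ 50
Round 2 — lb-2 pages on-call.
  edge-1: +90 → 90 < 110
No further pages.

60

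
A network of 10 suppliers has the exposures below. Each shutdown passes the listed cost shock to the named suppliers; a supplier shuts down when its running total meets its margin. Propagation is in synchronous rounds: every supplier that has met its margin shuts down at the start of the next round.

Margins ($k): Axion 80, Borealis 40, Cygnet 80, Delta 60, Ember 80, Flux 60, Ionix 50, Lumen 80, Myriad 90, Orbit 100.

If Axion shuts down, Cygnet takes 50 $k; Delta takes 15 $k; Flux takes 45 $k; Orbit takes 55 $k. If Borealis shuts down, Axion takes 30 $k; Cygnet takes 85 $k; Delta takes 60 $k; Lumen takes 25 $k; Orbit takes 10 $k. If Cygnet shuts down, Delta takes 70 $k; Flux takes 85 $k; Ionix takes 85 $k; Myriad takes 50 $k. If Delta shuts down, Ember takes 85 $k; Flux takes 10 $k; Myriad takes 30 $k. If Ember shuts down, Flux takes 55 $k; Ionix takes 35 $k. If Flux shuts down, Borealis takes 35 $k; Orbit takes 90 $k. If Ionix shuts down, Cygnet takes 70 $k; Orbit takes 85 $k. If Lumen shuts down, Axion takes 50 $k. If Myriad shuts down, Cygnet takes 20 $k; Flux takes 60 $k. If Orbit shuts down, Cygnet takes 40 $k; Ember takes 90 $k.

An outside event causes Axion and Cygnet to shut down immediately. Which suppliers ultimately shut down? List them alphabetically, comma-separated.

Round 1 — Axion, Cygnet shut down (initial).
  Delta: +15+70 → 85 ≥ 60
  Flux: +45+85 → 130 ≥ 60
  Ionix: +85 → 85 ≥ 50
  Myriad: +50 → 50 < 90
  Orbit: +55 → 55 < 100
Round 2 — Delta, Flux, Ionix shut down.
  Borealis: +35 → 35 < 40
  Ember: +85 → 85 ≥ 80
  Myriad: +30 → 80 < 90
  Orbit: +90+85 → 230 ≥ 100
Round 3 — Ember, Orbit shut down.
No further shutdowns.

Axion, Cygnet, Delta, Ember, Flux, Ionix, Orbit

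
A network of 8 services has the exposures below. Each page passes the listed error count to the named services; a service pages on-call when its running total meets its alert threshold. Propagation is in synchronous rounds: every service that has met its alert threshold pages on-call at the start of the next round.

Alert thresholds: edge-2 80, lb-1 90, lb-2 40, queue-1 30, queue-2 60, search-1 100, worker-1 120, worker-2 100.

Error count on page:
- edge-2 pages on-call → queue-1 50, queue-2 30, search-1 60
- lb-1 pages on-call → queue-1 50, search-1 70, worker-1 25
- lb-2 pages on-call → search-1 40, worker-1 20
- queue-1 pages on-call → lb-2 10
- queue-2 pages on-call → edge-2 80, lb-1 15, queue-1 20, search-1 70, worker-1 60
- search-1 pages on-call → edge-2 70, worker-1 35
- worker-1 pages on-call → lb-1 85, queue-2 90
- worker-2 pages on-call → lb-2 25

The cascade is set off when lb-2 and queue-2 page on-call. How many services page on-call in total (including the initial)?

Round 1 — lb-2, queue-2 page on-call (initial).
  edge-2: +80 → 80 ≥ 80
  lb-1: +15 → 15 < 90
  queue-1: +20 → 20 < 30
  search-1: +40+70 → 110 ≥ 100
  worker-1: +20+60 → 80 < 120
Round 2 — edge-2, search-1 page on-call.
  queue-1: +50 → 70 ≥ 30
  worker-1: +35 → 115 < 120
Round 3 — queue-1 pages on-call.
No further pages.

5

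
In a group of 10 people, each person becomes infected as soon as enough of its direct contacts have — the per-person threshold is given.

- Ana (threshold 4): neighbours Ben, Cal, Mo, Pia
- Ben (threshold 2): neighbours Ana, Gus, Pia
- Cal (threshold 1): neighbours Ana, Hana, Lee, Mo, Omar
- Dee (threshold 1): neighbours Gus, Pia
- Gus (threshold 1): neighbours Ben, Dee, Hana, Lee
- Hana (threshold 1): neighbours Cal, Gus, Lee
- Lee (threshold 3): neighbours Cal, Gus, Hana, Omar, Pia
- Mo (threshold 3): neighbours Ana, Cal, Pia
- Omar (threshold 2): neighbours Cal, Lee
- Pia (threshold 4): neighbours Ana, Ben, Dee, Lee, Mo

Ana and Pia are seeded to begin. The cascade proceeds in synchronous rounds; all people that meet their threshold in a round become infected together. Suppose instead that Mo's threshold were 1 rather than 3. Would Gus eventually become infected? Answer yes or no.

With Mo's threshold at 1:
Round 1 — Ana, Pia become infected (initial).
Round 2 — checking thresholds:
  Ben: 2 of 3 neighbours ≥ 2, becomes infected.
  Cal: 1 of 5 neighbours ≥ 1, becomes infected.
  Dee: 1 of 2 neighbours ≥ 1, becomes infected.
  Lee: 1 of 5 neighbours < 3, holds.
  Mo: 2 of 3 neighbours ≥ 1, becomes infected.
Round 3 — checking thresholds:
  Gus: 2 of 4 neighbours ≥ 1, becomes infected.
  Hana: 1 of 3 neighbours ≥ 1, becomes infected.
  Lee: 2 of 5 neighbours < 3, holds.
  Omar: 1 of 2 neighbours < 2, holds.
Round 4 — checking thresholds:
  Lee: 4 of 5 neighbours ≥ 3, becomes infected.
  Omar: 1 of 2 neighbours < 2, holds.
Round 5 — checking thresholds:
  Omar: 2 of 2 neighbours ≥ 2, becomes infected.
Round 6 — no new infections; cascade stops.

yes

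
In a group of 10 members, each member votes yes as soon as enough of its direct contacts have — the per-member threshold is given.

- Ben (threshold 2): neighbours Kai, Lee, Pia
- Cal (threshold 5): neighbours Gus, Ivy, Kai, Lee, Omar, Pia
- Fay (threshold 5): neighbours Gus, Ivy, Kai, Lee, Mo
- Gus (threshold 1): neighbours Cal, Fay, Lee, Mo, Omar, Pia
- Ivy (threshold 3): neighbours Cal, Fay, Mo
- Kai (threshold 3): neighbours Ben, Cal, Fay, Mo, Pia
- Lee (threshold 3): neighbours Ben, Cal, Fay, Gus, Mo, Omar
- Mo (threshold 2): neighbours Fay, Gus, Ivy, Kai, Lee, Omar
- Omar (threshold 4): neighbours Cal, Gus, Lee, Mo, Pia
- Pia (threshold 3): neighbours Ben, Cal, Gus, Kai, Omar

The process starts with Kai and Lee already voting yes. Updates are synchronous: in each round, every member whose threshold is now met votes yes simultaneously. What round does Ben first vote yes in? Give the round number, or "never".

Round 1 — Kai, Lee vote yes (initial).
Round 2 — checking thresholds:
  Ben: 2 of 3 neighbours ≥ 2, votes yes.
  Cal: 2 of 6 neighbours < 5, below threshold.
  Fay: 2 of 5 neighbours < 5, below threshold.
  Gus: 1 of 6 neighbours ≥ 1, votes yes.
  Mo: 2 of 6 neighbours ≥ 2, votes yes.
  Omar: 1 of 5 neighbours < 4, below threshold.
  Pia: 1 of 5 neighbours < 3, below threshold.
Round 3 — checking thresholds:
  Cal: 3 of 6 neighbours < 5, below threshold.
  Fay: 4 of 5 neighbours < 5, below threshold.
  Ivy: 1 of 3 neighbours < 3, below threshold.
  Omar: 3 of 5 neighbours < 4, below threshold.
  Pia: 3 of 5 neighbours ≥ 3, votes yes.
Round 4 — checking thresholds:
  Cal: 4 of 6 neighbours < 5, below threshold.
  Fay: 4 of 5 neighbours < 5, below threshold.
  Ivy: 1 of 3 neighbours < 3, below threshold.
  Omar: 4 of 5 neighbours ≥ 4, votes yes.
Round 5 — checking thresholds:
  Cal: 5 of 6 neighbours ≥ 5, votes yes.
  Fay: 4 of 5 neighbours < 5, below threshold.
  Ivy: 1 of 3 neighbours < 3, below threshold.
Round 6 — no new yes votes; cascade stops.

2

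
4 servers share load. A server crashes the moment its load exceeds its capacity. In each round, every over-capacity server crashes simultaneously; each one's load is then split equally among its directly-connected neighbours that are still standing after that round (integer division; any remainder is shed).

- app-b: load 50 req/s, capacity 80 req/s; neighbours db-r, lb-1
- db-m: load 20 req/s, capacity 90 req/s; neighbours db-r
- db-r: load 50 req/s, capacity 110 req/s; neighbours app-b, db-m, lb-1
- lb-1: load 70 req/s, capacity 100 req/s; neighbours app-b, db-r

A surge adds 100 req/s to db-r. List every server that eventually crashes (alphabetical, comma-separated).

Round 1 — db-r at 150 > 110. db-r crashes.
  db-r sheds 150 req/s to app-b, db-m, lb-1: 50 each.
    app-b: 50+50 = 100 > 80
    db-m: 20+50 = 70 ≤ 90
    lb-1: 70+50 = 120 > 100
Round 2 — app-b, lb-1 crash.
  app-b sheds 100 req/s: no online neighbours, lost.
  lb-1 sheds 120 req/s: no online neighbours, lost.
No further crashes.

app-b, db-r, lb-1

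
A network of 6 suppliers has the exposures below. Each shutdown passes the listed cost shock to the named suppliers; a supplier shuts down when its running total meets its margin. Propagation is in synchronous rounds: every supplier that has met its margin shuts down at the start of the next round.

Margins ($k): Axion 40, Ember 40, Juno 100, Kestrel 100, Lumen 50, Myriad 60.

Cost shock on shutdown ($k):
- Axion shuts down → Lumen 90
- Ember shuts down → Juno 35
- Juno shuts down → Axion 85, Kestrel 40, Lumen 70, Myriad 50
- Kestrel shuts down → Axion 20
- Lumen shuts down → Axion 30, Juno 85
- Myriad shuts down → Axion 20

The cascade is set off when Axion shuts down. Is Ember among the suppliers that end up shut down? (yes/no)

no

Round 1 — Axion shuts down (initial).
  Lumen: +90 → 90 ≥ 50
Round 2 — Lumen shuts down.
  Juno: +85 → 85 < 100
No further shutdowns.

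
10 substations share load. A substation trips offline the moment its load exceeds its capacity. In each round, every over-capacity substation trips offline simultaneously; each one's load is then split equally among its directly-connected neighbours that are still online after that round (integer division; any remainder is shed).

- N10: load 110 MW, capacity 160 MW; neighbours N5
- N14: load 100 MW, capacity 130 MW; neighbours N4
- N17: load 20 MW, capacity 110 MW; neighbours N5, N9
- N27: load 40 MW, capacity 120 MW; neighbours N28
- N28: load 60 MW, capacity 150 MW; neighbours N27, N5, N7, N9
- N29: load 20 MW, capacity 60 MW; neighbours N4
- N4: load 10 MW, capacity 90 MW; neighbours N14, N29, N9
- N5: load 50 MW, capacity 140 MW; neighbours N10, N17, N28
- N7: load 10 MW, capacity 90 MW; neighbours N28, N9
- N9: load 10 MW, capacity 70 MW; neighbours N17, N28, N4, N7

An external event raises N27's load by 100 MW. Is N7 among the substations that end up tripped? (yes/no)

Round 1 — N27 at 140 > 120. N27 trips offline.
  N27 sheds 140 MW to N28: 140 each.
    N28: 60+140 = 200 > 150
Round 2 — N28 trips offline.
  N28 sheds 200 MW to N5, N7, N9: 66 each (2 lost).
    N5: 50+66 = 116 ≤ 140
    N7: 10+66 = 76 ≤ 90
    N9: 10+66 = 76 > 70
Round 3 — N9 trips offline.
  N9 sheds 76 MW to N17, N4, N7: 25 each (1 lost).
    N17: 20+25 = 45 ≤ 110
    N4: 10+25 = 35 ≤ 90
    N7: 76+25 = 101 > 90
Round 4 — N7 trips offline.
  N7 sheds 101 MW: no online neighbours, lost.
No further trips.

yes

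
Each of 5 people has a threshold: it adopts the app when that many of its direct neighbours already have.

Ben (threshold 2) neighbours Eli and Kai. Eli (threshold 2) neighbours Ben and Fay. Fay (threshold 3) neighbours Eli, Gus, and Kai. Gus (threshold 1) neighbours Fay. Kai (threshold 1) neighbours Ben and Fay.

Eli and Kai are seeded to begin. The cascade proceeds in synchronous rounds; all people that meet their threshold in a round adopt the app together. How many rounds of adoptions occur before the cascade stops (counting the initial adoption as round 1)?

2

Round 1 — Eli, Kai adopt the app (initial).
Round 2 — checking thresholds:
  Ben: 2 of 2 neighbours ≥ 2, adopts the app.
  Fay: 2 of 3 neighbours < 3, not yet.
Round 3 — no new adoptions; cascade stops.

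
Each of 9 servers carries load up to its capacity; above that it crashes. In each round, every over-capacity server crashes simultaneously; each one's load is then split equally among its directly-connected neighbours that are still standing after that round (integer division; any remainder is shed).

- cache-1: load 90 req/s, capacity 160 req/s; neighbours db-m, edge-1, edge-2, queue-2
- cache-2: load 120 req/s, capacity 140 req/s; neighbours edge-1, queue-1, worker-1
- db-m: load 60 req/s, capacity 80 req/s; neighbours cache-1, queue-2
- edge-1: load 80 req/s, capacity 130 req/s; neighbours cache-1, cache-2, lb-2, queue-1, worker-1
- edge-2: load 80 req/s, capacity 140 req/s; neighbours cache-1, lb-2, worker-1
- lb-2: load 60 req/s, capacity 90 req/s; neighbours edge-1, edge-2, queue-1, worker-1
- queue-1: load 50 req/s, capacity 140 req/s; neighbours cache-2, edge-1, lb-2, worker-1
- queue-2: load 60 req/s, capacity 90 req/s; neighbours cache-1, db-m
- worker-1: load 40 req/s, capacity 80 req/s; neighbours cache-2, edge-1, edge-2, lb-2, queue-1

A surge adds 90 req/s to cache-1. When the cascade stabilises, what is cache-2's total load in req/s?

Round 1 — cache-1 at 180 > 160. cache-1 crashes.
  cache-1 sheds 180 req/s to db-m, edge-1, edge-2, queue-2: 45 each.
    db-m: 60+45 = 105 > 80
    edge-1: 80+45 = 125 ≤ 130
    edge-2: 80+45 = 125 ≤ 140
    queue-2: 60+45 = 105 > 90
Round 2 — db-m, queue-2 crash.
  db-m sheds 105 req/s: no online neighbours, lost.
  queue-2 sheds 105 req/s: no online neighbours, lost.
No further crashes.

120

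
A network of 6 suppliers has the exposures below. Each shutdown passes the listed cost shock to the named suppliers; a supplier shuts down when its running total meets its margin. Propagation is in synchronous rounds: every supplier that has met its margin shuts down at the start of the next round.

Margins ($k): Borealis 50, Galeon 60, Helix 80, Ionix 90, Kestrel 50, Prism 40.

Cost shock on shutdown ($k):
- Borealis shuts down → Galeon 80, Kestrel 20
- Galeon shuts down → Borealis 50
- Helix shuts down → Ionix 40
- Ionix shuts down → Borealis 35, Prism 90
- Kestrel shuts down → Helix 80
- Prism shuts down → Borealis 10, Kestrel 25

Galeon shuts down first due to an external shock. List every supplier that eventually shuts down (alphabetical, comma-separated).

Round 1 — Galeon shuts down (initial).
  Borealis: +50 → 50 ≥ 50
Round 2 — Borealis shuts down.
  Kestrel: +20 → 20 < 50
No further shutdowns.

Borealis, Galeon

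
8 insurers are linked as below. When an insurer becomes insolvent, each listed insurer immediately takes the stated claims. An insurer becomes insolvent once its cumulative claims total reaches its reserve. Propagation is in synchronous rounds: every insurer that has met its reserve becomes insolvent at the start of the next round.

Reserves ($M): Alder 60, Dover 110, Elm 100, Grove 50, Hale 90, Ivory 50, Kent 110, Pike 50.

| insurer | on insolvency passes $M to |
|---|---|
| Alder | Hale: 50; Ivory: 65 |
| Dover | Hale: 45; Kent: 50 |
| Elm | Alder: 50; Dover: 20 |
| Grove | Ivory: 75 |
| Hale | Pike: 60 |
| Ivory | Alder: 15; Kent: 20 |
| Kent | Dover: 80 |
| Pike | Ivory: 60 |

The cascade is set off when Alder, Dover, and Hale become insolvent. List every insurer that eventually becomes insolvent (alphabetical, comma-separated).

Alder, Dover, Hale, Ivory, Pike

Round 1 — Alder, Dover, Hale become insolvent (initial).
  Ivory: +65 → 65 ≥ 50
  Kent: +50 → 50 < 110
  Pike: +60 → 60 ≥ 50
Round 2 — Ivory, Pike become insolvent.
  Kent: +20 → 70 < 110
No further insolvencies.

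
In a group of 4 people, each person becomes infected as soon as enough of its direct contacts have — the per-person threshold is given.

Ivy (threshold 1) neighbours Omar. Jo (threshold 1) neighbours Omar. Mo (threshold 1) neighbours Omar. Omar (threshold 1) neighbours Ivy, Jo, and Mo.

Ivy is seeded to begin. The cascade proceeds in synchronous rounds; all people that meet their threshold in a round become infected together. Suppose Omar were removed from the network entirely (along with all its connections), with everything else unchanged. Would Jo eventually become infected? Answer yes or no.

no

With Omar removed:
Round 1 — Ivy becomes infected (initial).
Round 2 — no new infections; cascade stops.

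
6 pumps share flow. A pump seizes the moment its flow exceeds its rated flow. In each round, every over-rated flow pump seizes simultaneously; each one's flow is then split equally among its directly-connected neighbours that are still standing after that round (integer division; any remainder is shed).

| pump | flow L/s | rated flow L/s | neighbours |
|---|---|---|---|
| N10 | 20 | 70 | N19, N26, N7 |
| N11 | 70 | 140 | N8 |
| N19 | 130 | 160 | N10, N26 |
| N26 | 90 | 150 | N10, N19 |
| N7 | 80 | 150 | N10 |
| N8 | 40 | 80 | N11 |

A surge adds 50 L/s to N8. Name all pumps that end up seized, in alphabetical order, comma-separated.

Round 1 — N8 at 90 > 80. N8 seizes.
  N8 sheds 90 L/s to N11: 90 each.
    N11: 70+90 = 160 > 140
Round 2 — N11 seizes.
  N11 sheds 160 L/s: no online neighbours, lost.
No further seizures.

N11, N8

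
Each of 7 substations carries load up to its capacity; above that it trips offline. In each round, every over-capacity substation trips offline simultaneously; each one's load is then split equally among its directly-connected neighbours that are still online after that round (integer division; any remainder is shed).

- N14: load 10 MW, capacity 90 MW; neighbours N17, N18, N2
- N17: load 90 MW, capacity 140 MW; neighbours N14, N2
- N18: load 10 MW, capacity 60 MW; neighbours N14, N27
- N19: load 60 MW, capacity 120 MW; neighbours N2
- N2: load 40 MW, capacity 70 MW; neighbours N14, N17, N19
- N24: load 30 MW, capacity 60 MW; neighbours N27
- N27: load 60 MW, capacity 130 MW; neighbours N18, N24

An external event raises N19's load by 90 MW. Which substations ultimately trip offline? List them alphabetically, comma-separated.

N14, N17, N18, N19, N2, N24, N27

Round 1 — N19 at 150 > 120. N19 trips offline.
  N19 sheds 150 MW to N2: 150 each.
    N2: 40+150 = 190 > 70
Round 2 — N2 trips offline.
  N2 sheds 190 MW to N14, N17: 95 each.
    N14: 10+95 = 105 > 90
    N17: 90+95 = 185 > 140
Round 3 — N14, N17 trip offline.
  N14 sheds 105 MW to N18: 105 each.
    N18: 10+105 = 115 > 60
  N17 sheds 185 MW: no online neighbours, lost.
Round 4 — N18 trips offline.
  N18 sheds 115 MW to N27: 115 each.
    N27: 60+115 = 175 > 130
Round 5 — N27 trips offline.
  N27 sheds 175 MW to N24: 175 each.
    N24: 30+175 = 205 > 60
Round 6 — N24 trips offline.
  N24 sheds 205 MW: no online neighbours, lost.
No further trips.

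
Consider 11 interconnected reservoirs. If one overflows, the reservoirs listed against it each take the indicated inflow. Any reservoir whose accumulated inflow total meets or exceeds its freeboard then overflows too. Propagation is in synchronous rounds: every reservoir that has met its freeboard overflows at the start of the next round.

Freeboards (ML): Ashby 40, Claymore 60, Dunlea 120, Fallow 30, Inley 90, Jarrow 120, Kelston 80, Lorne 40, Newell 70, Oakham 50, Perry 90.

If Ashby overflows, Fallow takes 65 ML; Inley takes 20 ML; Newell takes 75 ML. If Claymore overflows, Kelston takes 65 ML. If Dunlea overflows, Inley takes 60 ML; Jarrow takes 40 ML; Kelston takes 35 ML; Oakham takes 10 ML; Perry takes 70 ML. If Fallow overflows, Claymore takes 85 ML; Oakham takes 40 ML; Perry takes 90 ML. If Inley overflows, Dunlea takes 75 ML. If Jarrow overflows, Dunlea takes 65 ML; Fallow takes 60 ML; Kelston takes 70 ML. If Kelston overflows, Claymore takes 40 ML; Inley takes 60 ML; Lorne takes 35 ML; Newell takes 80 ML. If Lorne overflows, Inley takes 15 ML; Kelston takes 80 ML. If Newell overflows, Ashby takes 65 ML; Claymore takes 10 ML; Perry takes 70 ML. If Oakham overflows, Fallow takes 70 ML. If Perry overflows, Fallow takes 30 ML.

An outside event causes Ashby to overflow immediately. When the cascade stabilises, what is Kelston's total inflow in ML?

Round 1 — Ashby overflows (initial).
  Fallow: +65 → 65 ≥ 30
  Inley: +20 → 20 < 90
  Newell: +75 → 75 ≥ 70
Round 2 — Fallow, Newell overflow.
  Claymore: +85+10 → 95 ≥ 60
  Oakham: +40 → 40 < 50
  Perry: +90+70 → 160 ≥ 90
Round 3 — Claymore, Perry overflow.
  Kelston: +65 → 65 < 80
No further overflows.

65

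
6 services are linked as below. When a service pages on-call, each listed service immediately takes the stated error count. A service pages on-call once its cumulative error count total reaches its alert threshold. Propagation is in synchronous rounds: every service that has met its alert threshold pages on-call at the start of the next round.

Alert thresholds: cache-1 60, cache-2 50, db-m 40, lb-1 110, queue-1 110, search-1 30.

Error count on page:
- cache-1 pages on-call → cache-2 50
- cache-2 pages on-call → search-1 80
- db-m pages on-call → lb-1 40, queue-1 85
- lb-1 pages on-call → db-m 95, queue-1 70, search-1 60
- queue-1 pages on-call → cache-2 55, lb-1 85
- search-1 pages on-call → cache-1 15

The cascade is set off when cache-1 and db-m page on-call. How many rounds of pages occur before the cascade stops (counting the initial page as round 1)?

Round 1 — cache-1, db-m page on-call (initial).
  cache-2: +50 → 50 ≥ 50
  lb-1: +40 → 40 < 110
  queue-1: +85 → 85 < 110
Round 2 — cache-2 pages on-call.
  search-1: +80 → 80 ≥ 30
Round 3 — search-1 pages on-call.
No further pages.

3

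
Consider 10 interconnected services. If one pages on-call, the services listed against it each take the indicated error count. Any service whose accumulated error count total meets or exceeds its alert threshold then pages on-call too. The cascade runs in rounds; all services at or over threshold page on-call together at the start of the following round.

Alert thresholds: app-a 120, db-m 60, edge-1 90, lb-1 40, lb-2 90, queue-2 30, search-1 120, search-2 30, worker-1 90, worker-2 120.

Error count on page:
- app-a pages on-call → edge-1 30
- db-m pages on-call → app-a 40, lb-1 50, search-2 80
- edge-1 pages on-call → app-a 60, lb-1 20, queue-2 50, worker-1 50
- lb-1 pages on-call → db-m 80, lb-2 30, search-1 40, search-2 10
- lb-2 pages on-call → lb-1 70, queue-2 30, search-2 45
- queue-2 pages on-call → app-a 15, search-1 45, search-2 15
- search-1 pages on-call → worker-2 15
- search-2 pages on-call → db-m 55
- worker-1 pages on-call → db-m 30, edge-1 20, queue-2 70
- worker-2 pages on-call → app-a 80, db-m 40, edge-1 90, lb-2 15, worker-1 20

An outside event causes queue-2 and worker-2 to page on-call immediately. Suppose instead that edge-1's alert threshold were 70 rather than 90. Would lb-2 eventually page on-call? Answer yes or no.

With edge-1's alert threshold at 70:
Round 1 — queue-2, worker-2 page on-call (initial).
  app-a: +15+80 → 95 < 120
  db-m: +40 → 40 < 60
  edge-1: +90 → 90 ≥ 70
  lb-2: +15 → 15 < 90
  search-1: +45 → 45 < 120
  search-2: +15 → 15 < 30
  worker-1: +20 → 20 < 90
Round 2 — edge-1 pages on-call.
  app-a: +60 → 155 ≥ 120
  lb-1: +20 → 20 < 40
  worker-1: +50 → 70 < 90
Round 3 — app-a pages on-call.
No further pages.

no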